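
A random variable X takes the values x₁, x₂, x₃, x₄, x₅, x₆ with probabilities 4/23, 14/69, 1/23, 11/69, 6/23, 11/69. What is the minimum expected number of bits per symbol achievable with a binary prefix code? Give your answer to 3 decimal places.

2.536 bits/symbol

Repeatedly combine the two least-probable nodes; the expected code length is the sum of the merged weights.
merge 1/23 + 11/69 → 14/69
merge 11/69 + 4/23 → 1/3
merge 14/69 + 14/69 → 28/69
merge 6/23 + 1/3 → 41/69
merge 28/69 + 41/69 → 1
L = 14/69 + 1/3 + 28/69 + 41/69 + 1 = 175/69 ≈ 2.536 bits/symbol.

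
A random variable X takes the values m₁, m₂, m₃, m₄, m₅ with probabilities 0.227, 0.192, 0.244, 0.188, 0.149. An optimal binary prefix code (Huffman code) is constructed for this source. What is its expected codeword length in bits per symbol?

2.337 bits/symbol

Repeatedly combine the two least-probable nodes; the expected code length is the sum of the merged weights.
merge 149/1000 + 47/250 → 337/1000
merge 24/125 + 227/1000 → 419/1000
merge 61/250 + 337/1000 → 581/1000
merge 419/1000 + 581/1000 → 1
L = 337/1000 + 419/1000 + 581/1000 + 1 = 2337/1000 = 2.337 bits/symbol.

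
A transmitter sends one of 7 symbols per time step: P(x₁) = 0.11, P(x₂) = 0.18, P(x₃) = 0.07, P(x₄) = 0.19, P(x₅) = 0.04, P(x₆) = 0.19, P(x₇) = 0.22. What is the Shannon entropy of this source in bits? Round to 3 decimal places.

2.641 bits

H = −Σ pᵢ log₂ pᵢ.
−0.11·log₂(0.11) = 0.3503
−0.18·log₂(0.18) = 0.4453
−0.07·log₂(0.07) = 0.2686
−0.19·log₂(0.19) = 0.4552
−0.04·log₂(0.04) = 0.1858
−0.19·log₂(0.19) = 0.4552
−0.22·log₂(0.22) = 0.4806
Sum ≈ 2.6409 → 2.641 bits.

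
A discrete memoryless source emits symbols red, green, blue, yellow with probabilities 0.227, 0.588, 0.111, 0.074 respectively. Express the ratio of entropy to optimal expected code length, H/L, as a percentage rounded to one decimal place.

Entropy H = −Σ p log₂ p ≈ 1.5661 bits.
Huffman merges: 37/500+111/1000→37/200; 37/200+227/1000→103/250; 103/250+147/250→1. L = 1597/1000 ≈ 1.5970.
Efficiency = H/L = 1.5661/1.5970 = 98.1%.

98.1%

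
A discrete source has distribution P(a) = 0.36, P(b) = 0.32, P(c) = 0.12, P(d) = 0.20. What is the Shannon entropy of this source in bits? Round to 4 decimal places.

H = −Σ pᵢ log₂ pᵢ.
−0.36·log₂(0.36) = 0.5306
−0.32·log₂(0.32) = 0.5260
−0.12·log₂(0.12) = 0.3671
−0.20·log₂(0.20) = 0.4644
Sum ≈ 1.8881 → 1.8881 bits.

1.8881 bits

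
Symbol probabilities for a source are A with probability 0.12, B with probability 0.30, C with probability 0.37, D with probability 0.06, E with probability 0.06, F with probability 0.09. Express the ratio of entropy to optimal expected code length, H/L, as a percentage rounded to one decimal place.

Entropy H = −Σ p log₂ p ≈ 2.2186 bits.
Huffman merges: 3/50+3/50→3/25; 9/100+3/25→21/100; 3/25+21/100→33/100; 3/10+33/100→63/100; 37/100+63/100→1. L = 229/100 ≈ 2.2900.
Efficiency = H/L = 2.2186/2.2900 = 96.9%.

96.9%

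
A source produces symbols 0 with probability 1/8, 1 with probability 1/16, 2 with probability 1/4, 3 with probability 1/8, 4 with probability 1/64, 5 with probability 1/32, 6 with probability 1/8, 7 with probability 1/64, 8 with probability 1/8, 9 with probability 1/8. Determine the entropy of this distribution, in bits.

2.96875 bits

Each probability is a power of 1/2, so log₂(1/p) is an integer.
H = Σ p·log₂(1/p) = 1/8·3 + 1/16·4 + 1/4·2 + 1/8·3 + 1/64·6 + 1/32·5 + 1/8·3 + 1/64·6 + 1/8·3 + 1/8·3 = 2.96875 bits.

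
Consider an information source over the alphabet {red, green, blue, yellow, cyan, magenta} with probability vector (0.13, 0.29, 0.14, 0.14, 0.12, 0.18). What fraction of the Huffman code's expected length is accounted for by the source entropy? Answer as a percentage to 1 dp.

Entropy H = −Σ p log₂ p ≈ 2.5071 bits.
Huffman merges: 3/25+13/100→1/4; 7/50+7/50→7/25; 9/50+1/4→43/100; 7/25+29/100→57/100; 43/100+57/100→1. L = 253/100 ≈ 2.5300.
Efficiency = H/L = 2.5071/2.5300 = 99.1%.

99.1%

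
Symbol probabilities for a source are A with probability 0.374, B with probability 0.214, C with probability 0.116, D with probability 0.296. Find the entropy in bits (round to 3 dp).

H = −Σ pᵢ log₂ pᵢ.
−0.374·log₂(0.374) = 0.5307
−0.214·log₂(0.214) = 0.4760
−0.116·log₂(0.116) = 0.3605
−0.296·log₂(0.296) = 0.5199
Sum ≈ 1.8870 → 1.887 bits.

1.887 bits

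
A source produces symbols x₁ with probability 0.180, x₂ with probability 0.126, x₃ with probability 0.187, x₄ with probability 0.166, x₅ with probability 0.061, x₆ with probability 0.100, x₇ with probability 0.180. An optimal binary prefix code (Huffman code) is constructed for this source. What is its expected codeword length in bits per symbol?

Repeatedly combine the two least-probable nodes; the expected code length is the sum of the merged weights.
merge 61/1000 + 1/10 → 161/1000
merge 63/500 + 161/1000 → 287/1000
merge 83/500 + 9/50 → 173/500
merge 9/50 + 187/1000 → 367/1000
merge 287/1000 + 173/500 → 633/1000
merge 367/1000 + 633/1000 → 1
L = 161/1000 + 287/1000 + 173/500 + 367/1000 + 633/1000 + 1 = 1397/500 = 2.794 bits/symbol.

2.794 bits/symbol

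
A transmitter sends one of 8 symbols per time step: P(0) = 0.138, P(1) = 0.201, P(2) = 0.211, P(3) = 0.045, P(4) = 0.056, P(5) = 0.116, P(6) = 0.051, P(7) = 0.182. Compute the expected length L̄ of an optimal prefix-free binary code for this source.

Repeatedly combine the two least-probable nodes; the expected code length is the sum of the merged weights.
merge 9/200 + 51/1000 → 12/125
merge 7/125 + 12/125 → 19/125
merge 29/250 + 69/500 → 127/500
merge 19/125 + 91/500 → 167/500
merge 201/1000 + 211/1000 → 103/250
merge 127/500 + 167/500 → 147/250
merge 103/250 + 147/250 → 1
L = 12/125 + 19/125 + 127/500 + 167/500 + 103/250 + 147/250 + 1 = 709/250 = 2.836 bits/symbol.

2.836 bits/symbol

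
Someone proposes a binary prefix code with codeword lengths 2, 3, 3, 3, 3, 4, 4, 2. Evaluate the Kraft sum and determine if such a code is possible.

With common denominator 2^4 = 16: Σ 2^(−ℓᵢ) = 4/16 + 2/16 + 2/16 + 2/16 + 2/16 + 1/16 + 1/16 + 4/16 = 18/16 = 1.125.
Kraft's inequality requires Σ ≤ 1; here Σ = 1.125 > 1, so no such prefix code exists.

1.125; no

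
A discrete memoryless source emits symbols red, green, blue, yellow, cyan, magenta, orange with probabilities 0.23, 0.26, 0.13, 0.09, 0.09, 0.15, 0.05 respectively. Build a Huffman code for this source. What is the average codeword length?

Repeatedly combine the two least-probable nodes; the expected code length is the sum of the merged weights.
merge 1/20 + 9/100 → 7/50
merge 9/100 + 13/100 → 11/50
merge 7/50 + 3/20 → 29/100
merge 11/50 + 23/100 → 9/20
merge 13/50 + 29/100 → 11/20
merge 9/20 + 11/20 → 1
L = 7/50 + 11/50 + 29/100 + 9/20 + 11/20 + 1 = 53/20 = 2.65 bits/symbol.

2.65 bits/symbol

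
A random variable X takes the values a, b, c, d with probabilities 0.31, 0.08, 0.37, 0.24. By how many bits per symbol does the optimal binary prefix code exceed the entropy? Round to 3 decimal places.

0.110 bits

Entropy H = −Σ p log₂ p ≈ 1.8402 bits.
Huffman merges: 2/25+6/25→8/25; 31/100+8/25→63/100; 37/100+63/100→1. L = 39/20 ≈ 1.9500.
L − H = 1.9500 − 1.8402 = 0.110 bits.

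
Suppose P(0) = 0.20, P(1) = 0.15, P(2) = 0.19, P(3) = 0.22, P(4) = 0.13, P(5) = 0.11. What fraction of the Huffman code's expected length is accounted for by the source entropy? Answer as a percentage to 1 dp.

98.6%

Entropy H = −Σ p log₂ p ≈ 2.5437 bits.
Huffman merges: 11/100+13/100→6/25; 3/20+19/100→17/50; 1/5+11/50→21/50; 6/25+17/50→29/50; 21/50+29/50→1. L = 129/50 ≈ 2.5800.
Efficiency = H/L = 2.5437/2.5800 = 98.6%.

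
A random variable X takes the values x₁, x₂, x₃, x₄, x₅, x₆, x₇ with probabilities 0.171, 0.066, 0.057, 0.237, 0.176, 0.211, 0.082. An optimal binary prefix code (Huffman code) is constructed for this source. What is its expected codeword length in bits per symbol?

Repeatedly combine the two least-probable nodes; the expected code length is the sum of the merged weights.
merge 57/1000 + 33/500 → 123/1000
merge 41/500 + 123/1000 → 41/200
merge 171/1000 + 22/125 → 347/1000
merge 41/200 + 211/1000 → 52/125
merge 237/1000 + 347/1000 → 73/125
merge 52/125 + 73/125 → 1
L = 123/1000 + 41/200 + 347/1000 + 52/125 + 73/125 + 1 = 107/40 = 2.675 bits/symbol.

2.675 bits/symbol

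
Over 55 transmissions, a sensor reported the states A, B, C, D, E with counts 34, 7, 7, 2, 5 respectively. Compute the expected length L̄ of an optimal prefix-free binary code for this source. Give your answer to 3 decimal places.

1.764 bits/symbol

Probabilities are the counts divided by 55.
Repeatedly combine the two least-probable nodes; the expected code length is the sum of the merged weights.
merge 2/55 + 1/11 → 7/55
merge 7/55 + 7/55 → 14/55
merge 7/55 + 14/55 → 21/55
merge 21/55 + 34/55 → 1
L = 7/55 + 14/55 + 21/55 + 1 = 97/55 ≈ 1.764 bits/symbol.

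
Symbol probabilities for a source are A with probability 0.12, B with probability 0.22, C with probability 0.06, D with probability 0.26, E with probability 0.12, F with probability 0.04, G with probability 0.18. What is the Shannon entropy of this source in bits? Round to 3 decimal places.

2.595 bits

H = −Σ pᵢ log₂ pᵢ.
−0.12·log₂(0.12) = 0.3671
−0.22·log₂(0.22) = 0.4806
−0.06·log₂(0.06) = 0.2435
−0.26·log₂(0.26) = 0.5053
−0.12·log₂(0.12) = 0.3671
−0.04·log₂(0.04) = 0.1858
−0.18·log₂(0.18) = 0.4453
Sum ≈ 2.5946 → 2.595 bits.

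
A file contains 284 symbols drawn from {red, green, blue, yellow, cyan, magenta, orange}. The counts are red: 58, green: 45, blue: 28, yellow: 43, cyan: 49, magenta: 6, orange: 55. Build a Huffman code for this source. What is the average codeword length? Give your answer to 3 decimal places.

Probabilities are the counts divided by 284.
Repeatedly combine the two least-probable nodes; the expected code length is the sum of the merged weights.
merge 3/142 + 7/71 → 17/142
merge 17/142 + 43/284 → 77/284
merge 45/284 + 49/284 → 47/142
merge 55/284 + 29/142 → 113/284
merge 77/284 + 47/142 → 171/284
merge 113/284 + 171/284 → 1
L = 17/142 + 77/284 + 47/142 + 113/284 + 171/284 + 1 = 773/284 ≈ 2.722 bits/symbol.

2.722 bits/symbol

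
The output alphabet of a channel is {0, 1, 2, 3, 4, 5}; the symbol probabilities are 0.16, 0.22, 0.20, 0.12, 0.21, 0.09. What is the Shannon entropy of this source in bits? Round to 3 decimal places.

H = −Σ pᵢ log₂ pᵢ.
−0.16·log₂(0.16) = 0.4230
−0.22·log₂(0.22) = 0.4806
−0.20·log₂(0.20) = 0.4644
−0.12·log₂(0.12) = 0.3671
−0.21·log₂(0.21) = 0.4728
−0.09·log₂(0.09) = 0.3127
Sum ≈ 2.5205 → 2.521 bits.

2.521 bits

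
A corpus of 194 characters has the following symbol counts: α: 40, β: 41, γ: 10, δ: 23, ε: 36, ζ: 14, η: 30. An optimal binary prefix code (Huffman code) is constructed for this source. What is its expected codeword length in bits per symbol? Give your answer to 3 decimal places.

Probabilities are the counts divided by 194.
Repeatedly combine the two least-probable nodes; the expected code length is the sum of the merged weights.
merge 5/97 + 7/97 → 12/97
merge 23/194 + 12/97 → 47/194
merge 15/97 + 18/97 → 33/97
merge 20/97 + 41/194 → 81/194
merge 47/194 + 33/97 → 113/194
merge 81/194 + 113/194 → 1
L = 12/97 + 47/194 + 33/97 + 81/194 + 113/194 + 1 = 525/194 ≈ 2.706 bits/symbol.

2.706 bits/symbol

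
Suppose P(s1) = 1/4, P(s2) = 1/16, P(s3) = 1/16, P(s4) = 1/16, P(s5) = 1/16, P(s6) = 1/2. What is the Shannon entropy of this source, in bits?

Each probability is a power of 1/2, so log₂(1/p) is an integer.
H = Σ p·log₂(1/p) = 1/4·2 + 1/16·4 + 1/16·4 + 1/16·4 + 1/16·4 + 1/2·1 = 2 bits.

2 bits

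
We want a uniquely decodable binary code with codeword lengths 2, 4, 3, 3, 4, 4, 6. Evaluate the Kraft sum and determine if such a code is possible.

0.703125; yes

With common denominator 2^6 = 64: Σ 2^(−ℓᵢ) = 16/64 + 4/64 + 8/64 + 8/64 + 4/64 + 4/64 + 1/64 = 45/64 = 0.703125.
Kraft's inequality requires Σ ≤ 1; here Σ = 0.703125 ≤ 1, so such a prefix code exists.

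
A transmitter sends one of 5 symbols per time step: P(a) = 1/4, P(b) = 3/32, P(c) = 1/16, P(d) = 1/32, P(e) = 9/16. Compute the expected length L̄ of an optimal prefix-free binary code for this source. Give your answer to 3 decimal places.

Repeatedly combine the two least-probable nodes; the expected code length is the sum of the merged weights.
merge 1/32 + 1/16 → 3/32
merge 3/32 + 3/32 → 3/16
merge 3/16 + 1/4 → 7/16
merge 7/16 + 9/16 → 1
L = 3/32 + 3/16 + 7/16 + 1 = 55/32 ≈ 1.719 bits/symbol.

1.719 bits/symbol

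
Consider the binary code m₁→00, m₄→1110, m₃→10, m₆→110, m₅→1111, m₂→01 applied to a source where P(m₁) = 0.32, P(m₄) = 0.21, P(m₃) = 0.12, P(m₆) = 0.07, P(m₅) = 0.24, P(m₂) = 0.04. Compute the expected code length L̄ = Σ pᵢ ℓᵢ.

2.97 bits/symbol

L̄ = Σ pᵢ·ℓᵢ = 0.32·2 + 0.21·4 + 0.12·2 + 0.07·3 + 0.24·4 + 0.04·2 = 2.97 bits/symbol.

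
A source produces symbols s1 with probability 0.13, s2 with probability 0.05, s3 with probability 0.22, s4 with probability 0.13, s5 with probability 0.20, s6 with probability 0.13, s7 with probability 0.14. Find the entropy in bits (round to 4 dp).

H = −Σ pᵢ log₂ pᵢ.
−0.13·log₂(0.13) = 0.3826
−0.05·log₂(0.05) = 0.2161
−0.22·log₂(0.22) = 0.4806
−0.13·log₂(0.13) = 0.3826
−0.20·log₂(0.20) = 0.4644
−0.13·log₂(0.13) = 0.3826
−0.14·log₂(0.14) = 0.3971
Sum ≈ 2.7061 → 2.7061 bits.

2.7061 bits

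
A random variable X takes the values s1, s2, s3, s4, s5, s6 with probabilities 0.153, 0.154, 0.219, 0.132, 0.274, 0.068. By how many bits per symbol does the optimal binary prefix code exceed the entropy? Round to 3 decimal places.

Entropy H = −Σ p log₂ p ≈ 2.4710 bits.
Huffman merges: 17/250+33/250→1/5; 153/1000+77/500→307/1000; 1/5+219/1000→419/1000; 137/500+307/1000→581/1000; 419/1000+581/1000→1. L = 2507/1000 ≈ 2.5070.
L − H = 2.5070 − 2.4710 = 0.036 bits.

0.036 bits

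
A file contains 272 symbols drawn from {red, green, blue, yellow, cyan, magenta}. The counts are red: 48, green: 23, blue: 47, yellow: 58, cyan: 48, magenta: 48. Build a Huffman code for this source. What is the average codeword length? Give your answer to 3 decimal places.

2.610 bits/symbol

Probabilities are the counts divided by 272.
Repeatedly combine the two least-probable nodes; the expected code length is the sum of the merged weights.
merge 23/272 + 47/272 → 35/136
merge 3/17 + 3/17 → 6/17
merge 3/17 + 29/136 → 53/136
merge 35/136 + 6/17 → 83/136
merge 53/136 + 83/136 → 1
L = 35/136 + 6/17 + 53/136 + 83/136 + 1 = 355/136 ≈ 2.610 bits/symbol.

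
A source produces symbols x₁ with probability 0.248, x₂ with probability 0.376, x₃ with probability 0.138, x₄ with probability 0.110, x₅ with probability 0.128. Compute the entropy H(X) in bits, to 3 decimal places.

H = −Σ pᵢ log₂ pᵢ.
−0.248·log₂(0.248) = 0.4989
−0.376·log₂(0.376) = 0.5306
−0.138·log₂(0.138) = 0.3943
−0.110·log₂(0.110) = 0.3503
−0.128·log₂(0.128) = 0.3796
Sum ≈ 2.1537 → 2.154 bits.

2.154 bits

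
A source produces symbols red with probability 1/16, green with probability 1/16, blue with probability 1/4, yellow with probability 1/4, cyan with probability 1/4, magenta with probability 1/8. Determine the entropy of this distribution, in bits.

2.375 bits

Each probability is a power of 1/2, so log₂(1/p) is an integer.
H = Σ p·log₂(1/p) = 1/16·4 + 1/16·4 + 1/4·2 + 1/4·2 + 1/4·2 + 1/8·3 = 2.375 bits.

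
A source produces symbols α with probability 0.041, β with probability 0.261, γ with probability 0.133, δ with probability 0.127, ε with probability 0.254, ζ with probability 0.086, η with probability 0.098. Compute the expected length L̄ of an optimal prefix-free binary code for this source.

2.612 bits/symbol

Repeatedly combine the two least-probable nodes; the expected code length is the sum of the merged weights.
merge 41/1000 + 43/500 → 127/1000
merge 49/500 + 127/1000 → 9/40
merge 127/1000 + 133/1000 → 13/50
merge 9/40 + 127/500 → 479/1000
merge 13/50 + 261/1000 → 521/1000
merge 479/1000 + 521/1000 → 1
L = 127/1000 + 9/40 + 13/50 + 479/1000 + 521/1000 + 1 = 653/250 = 2.612 bits/symbol.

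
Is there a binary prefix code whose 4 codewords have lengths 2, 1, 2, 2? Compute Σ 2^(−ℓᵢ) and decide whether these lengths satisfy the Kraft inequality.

With common denominator 2^2 = 4: Σ 2^(−ℓᵢ) = 1/4 + 2/4 + 1/4 + 1/4 = 5/4 = 1.25.
Kraft's inequality requires Σ ≤ 1; here Σ = 1.25 > 1, so no such prefix code exists.

1.25; no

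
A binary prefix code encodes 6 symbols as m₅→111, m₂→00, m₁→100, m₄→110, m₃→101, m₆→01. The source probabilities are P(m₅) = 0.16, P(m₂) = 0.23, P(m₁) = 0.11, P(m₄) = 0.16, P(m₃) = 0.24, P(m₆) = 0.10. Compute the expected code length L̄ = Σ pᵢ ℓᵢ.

L̄ = Σ pᵢ·ℓᵢ = 0.16·3 + 0.23·2 + 0.11·3 + 0.16·3 + 0.24·3 + 0.10·2 = 2.67 bits/symbol.

2.67 bits/symbol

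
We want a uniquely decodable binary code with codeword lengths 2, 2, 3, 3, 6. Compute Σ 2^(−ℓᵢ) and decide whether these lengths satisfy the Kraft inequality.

0.765625; yes

With common denominator 2^6 = 64: Σ 2^(−ℓᵢ) = 16/64 + 16/64 + 8/64 + 8/64 + 1/64 = 49/64 = 0.765625.
Kraft's inequality requires Σ ≤ 1; here Σ = 0.765625 ≤ 1, so such a prefix code exists.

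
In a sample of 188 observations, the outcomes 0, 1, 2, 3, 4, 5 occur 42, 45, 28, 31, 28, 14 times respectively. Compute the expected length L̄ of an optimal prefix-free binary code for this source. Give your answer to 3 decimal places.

Probabilities are the counts divided by 188.
Repeatedly combine the two least-probable nodes; the expected code length is the sum of the merged weights.
merge 7/94 + 7/47 → 21/94
merge 7/47 + 31/188 → 59/188
merge 21/94 + 21/94 → 21/47
merge 45/188 + 59/188 → 26/47
merge 21/47 + 26/47 → 1
L = 21/94 + 59/188 + 21/47 + 26/47 + 1 = 477/188 ≈ 2.537 bits/symbol.

2.537 bits/symbol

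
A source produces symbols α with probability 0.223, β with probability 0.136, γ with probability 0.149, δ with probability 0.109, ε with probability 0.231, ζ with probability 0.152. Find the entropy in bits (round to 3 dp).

H = −Σ pᵢ log₂ pᵢ.
−0.223·log₂(0.223) = 0.4828
−0.136·log₂(0.136) = 0.3915
−0.149·log₂(0.149) = 0.4092
−0.109·log₂(0.109) = 0.3485
−0.231·log₂(0.231) = 0.4883
−0.152·log₂(0.152) = 0.4131
Sum ≈ 2.5335 → 2.533 bits.

2.533 bits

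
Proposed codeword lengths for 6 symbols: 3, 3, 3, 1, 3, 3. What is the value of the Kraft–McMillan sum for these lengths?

With common denominator 2^3 = 8: Σ 2^(−ℓᵢ) = 1/8 + 1/8 + 1/8 + 4/8 + 1/8 + 1/8 = 9/8 = 1.125.

1.125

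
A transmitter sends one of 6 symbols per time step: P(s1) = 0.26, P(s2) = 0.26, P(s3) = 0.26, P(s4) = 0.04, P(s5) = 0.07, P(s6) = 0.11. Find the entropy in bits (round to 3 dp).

2.320 bits

H = −Σ pᵢ log₂ pᵢ.
−0.26·log₂(0.26) = 0.5053
−0.26·log₂(0.26) = 0.5053
−0.26·log₂(0.26) = 0.5053
−0.04·log₂(0.04) = 0.1858
−0.07·log₂(0.07) = 0.2686
−0.11·log₂(0.11) = 0.3503
Sum ≈ 2.3205 → 2.320 bits.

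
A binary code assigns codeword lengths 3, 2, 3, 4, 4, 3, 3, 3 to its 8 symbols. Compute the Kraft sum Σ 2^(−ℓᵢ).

With common denominator 2^4 = 16: Σ 2^(−ℓᵢ) = 2/16 + 4/16 + 2/16 + 1/16 + 1/16 + 2/16 + 2/16 + 2/16 = 16/16 = 1.

1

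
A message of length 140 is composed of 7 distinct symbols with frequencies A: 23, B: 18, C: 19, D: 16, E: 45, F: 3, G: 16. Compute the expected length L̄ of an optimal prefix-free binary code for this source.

2.65 bits/symbol

Probabilities are the counts divided by 140.
Repeatedly combine the two least-probable nodes; the expected code length is the sum of the merged weights.
merge 3/140 + 4/35 → 19/140
merge 4/35 + 9/70 → 17/70
merge 19/140 + 19/140 → 19/70
merge 23/140 + 17/70 → 57/140
merge 19/70 + 9/28 → 83/140
merge 57/140 + 83/140 → 1
L = 19/140 + 17/70 + 19/70 + 57/140 + 83/140 + 1 = 53/20 = 2.65 bits/symbol.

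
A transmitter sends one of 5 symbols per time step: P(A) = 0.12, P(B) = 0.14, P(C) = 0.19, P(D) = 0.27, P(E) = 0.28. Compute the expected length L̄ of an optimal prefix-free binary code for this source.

2.26 bits/symbol

Repeatedly combine the two least-probable nodes; the expected code length is the sum of the merged weights.
merge 3/25 + 7/50 → 13/50
merge 19/100 + 13/50 → 9/20
merge 27/100 + 7/25 → 11/20
merge 9/20 + 11/20 → 1
L = 13/50 + 9/20 + 11/20 + 1 = 113/50 = 2.26 bits/symbol.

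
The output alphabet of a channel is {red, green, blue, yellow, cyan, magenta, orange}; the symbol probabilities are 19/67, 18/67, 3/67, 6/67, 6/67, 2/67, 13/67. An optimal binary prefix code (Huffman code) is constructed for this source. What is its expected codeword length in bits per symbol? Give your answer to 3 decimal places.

Repeatedly combine the two least-probable nodes; the expected code length is the sum of the merged weights.
merge 2/67 + 3/67 → 5/67
merge 5/67 + 6/67 → 11/67
merge 6/67 + 11/67 → 17/67
merge 13/67 + 17/67 → 30/67
merge 18/67 + 19/67 → 37/67
merge 30/67 + 37/67 → 1
L = 5/67 + 11/67 + 17/67 + 30/67 + 37/67 + 1 = 167/67 ≈ 2.493 bits/symbol.

2.493 bits/symbol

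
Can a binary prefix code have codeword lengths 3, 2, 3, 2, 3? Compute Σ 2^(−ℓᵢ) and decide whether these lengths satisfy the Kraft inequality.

With common denominator 2^3 = 8: Σ 2^(−ℓᵢ) = 1/8 + 2/8 + 1/8 + 2/8 + 1/8 = 7/8 = 0.875.
Kraft's inequality requires Σ ≤ 1; here Σ = 0.875 ≤ 1, so such a prefix code exists.

0.875; yes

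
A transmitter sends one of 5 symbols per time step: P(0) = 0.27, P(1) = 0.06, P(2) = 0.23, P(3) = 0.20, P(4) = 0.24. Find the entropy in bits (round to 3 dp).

2.200 bits

H = −Σ pᵢ log₂ pᵢ.
−0.27·log₂(0.27) = 0.5100
−0.06·log₂(0.06) = 0.2435
−0.23·log₂(0.23) = 0.4877
−0.20·log₂(0.20) = 0.4644
−0.24·log₂(0.24) = 0.4941
Sum ≈ 2.1997 → 2.200 bits.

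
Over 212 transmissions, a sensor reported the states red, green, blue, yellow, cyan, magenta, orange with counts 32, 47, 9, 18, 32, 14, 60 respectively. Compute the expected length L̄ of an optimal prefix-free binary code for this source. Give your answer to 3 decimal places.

2.604 bits/symbol

Probabilities are the counts divided by 212.
Repeatedly combine the two least-probable nodes; the expected code length is the sum of the merged weights.
merge 9/212 + 7/106 → 23/212
merge 9/106 + 23/212 → 41/212
merge 8/53 + 8/53 → 16/53
merge 41/212 + 47/212 → 22/53
merge 15/53 + 16/53 → 31/53
merge 22/53 + 31/53 → 1
L = 23/212 + 41/212 + 16/53 + 22/53 + 31/53 + 1 = 138/53 ≈ 2.604 bits/symbol.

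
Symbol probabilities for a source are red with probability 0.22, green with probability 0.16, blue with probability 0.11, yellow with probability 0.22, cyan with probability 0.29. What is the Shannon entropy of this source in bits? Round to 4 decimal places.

2.2524 bits

H = −Σ pᵢ log₂ pᵢ.
−0.22·log₂(0.22) = 0.4806
−0.16·log₂(0.16) = 0.4230
−0.11·log₂(0.11) = 0.3503
−0.22·log₂(0.22) = 0.4806
−0.29·log₂(0.29) = 0.5179
Sum ≈ 2.2524 → 2.2524 bits.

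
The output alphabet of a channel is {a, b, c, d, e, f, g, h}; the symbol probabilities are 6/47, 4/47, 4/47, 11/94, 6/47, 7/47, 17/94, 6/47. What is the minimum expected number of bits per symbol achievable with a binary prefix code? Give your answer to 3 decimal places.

Repeatedly combine the two least-probable nodes; the expected code length is the sum of the merged weights.
merge 4/47 + 4/47 → 8/47
merge 11/94 + 6/47 → 23/94
merge 6/47 + 6/47 → 12/47
merge 7/47 + 8/47 → 15/47
merge 17/94 + 23/94 → 20/47
merge 12/47 + 15/47 → 27/47
merge 20/47 + 27/47 → 1
L = 8/47 + 23/94 + 12/47 + 15/47 + 20/47 + 27/47 + 1 = 281/94 ≈ 2.989 bits/symbol.

2.989 bits/symbol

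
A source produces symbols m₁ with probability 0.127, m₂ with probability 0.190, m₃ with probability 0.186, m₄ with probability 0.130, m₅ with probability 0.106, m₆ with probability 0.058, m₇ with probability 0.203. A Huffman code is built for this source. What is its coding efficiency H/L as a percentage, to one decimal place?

98.0%

Entropy H = −Σ p log₂ p ≈ 2.7158 bits.
Huffman merges: 29/500+53/500→41/250; 127/1000+13/100→257/1000; 41/250+93/500→7/20; 19/100+203/1000→393/1000; 257/1000+7/20→607/1000; 393/1000+607/1000→1. L = 2771/1000 ≈ 2.7710.
Efficiency = H/L = 2.7158/2.7710 = 98.0%.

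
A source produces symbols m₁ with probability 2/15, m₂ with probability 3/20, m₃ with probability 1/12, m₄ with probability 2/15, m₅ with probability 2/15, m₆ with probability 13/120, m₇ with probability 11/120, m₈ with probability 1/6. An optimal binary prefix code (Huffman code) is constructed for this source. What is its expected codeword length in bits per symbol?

3 bits/symbol

Repeatedly combine the two least-probable nodes; the expected code length is the sum of the merged weights.
merge 1/12 + 11/120 → 7/40
merge 13/120 + 2/15 → 29/120
merge 2/15 + 2/15 → 4/15
merge 3/20 + 1/6 → 19/60
merge 7/40 + 29/120 → 5/12
merge 4/15 + 19/60 → 7/12
merge 5/12 + 7/12 → 1
L = 7/40 + 29/120 + 4/15 + 19/60 + 5/12 + 7/12 + 1 = 3 bits/symbol.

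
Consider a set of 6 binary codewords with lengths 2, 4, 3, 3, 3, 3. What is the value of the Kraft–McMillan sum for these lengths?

With common denominator 2^4 = 16: Σ 2^(−ℓᵢ) = 4/16 + 1/16 + 2/16 + 2/16 + 2/16 + 2/16 = 13/16 = 0.8125.

0.8125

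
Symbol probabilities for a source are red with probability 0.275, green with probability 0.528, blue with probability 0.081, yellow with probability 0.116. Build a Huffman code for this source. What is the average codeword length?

1.669 bits/symbol

Repeatedly combine the two least-probable nodes; the expected code length is the sum of the merged weights.
merge 81/1000 + 29/250 → 197/1000
merge 197/1000 + 11/40 → 59/125
merge 59/125 + 66/125 → 1
L = 197/1000 + 59/125 + 1 = 1669/1000 = 1.669 bits/symbol.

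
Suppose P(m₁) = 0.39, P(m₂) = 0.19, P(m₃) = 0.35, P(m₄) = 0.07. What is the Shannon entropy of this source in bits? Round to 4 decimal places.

H = −Σ pᵢ log₂ pᵢ.
−0.39·log₂(0.39) = 0.5298
−0.19·log₂(0.19) = 0.4552
−0.35·log₂(0.35) = 0.5301
−0.07·log₂(0.07) = 0.2686
Sum ≈ 1.7837 → 1.7837 bits.

1.7837 bits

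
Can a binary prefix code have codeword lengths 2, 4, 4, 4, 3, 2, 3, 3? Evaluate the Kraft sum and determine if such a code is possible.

With common denominator 2^4 = 16: Σ 2^(−ℓᵢ) = 4/16 + 1/16 + 1/16 + 1/16 + 2/16 + 4/16 + 2/16 + 2/16 = 17/16 = 1.0625.
Kraft's inequality requires Σ ≤ 1; here Σ = 1.0625 > 1, so no such prefix code exists.

1.0625; no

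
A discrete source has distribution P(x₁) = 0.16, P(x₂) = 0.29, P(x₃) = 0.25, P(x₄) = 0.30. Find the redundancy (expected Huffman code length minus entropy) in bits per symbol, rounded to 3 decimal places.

Entropy H = −Σ p log₂ p ≈ 1.9620 bits.
Huffman merges: 4/25+1/4→41/100; 29/100+3/10→59/100; 41/100+59/100→1. L = 2 ≈ 2.0000.
L − H = 2.0000 − 1.9620 = 0.038 bits.

0.038 bits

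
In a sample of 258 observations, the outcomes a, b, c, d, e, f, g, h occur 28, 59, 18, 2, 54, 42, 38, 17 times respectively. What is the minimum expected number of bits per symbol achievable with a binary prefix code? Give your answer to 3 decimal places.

2.779 bits/symbol

Probabilities are the counts divided by 258.
Repeatedly combine the two least-probable nodes; the expected code length is the sum of the merged weights.
merge 1/129 + 17/258 → 19/258
merge 3/43 + 19/258 → 37/258
merge 14/129 + 37/258 → 65/258
merge 19/129 + 7/43 → 40/129
merge 9/43 + 59/258 → 113/258
merge 65/258 + 40/129 → 145/258
merge 113/258 + 145/258 → 1
L = 19/258 + 37/258 + 65/258 + 40/129 + 113/258 + 145/258 + 1 = 239/86 ≈ 2.779 bits/symbol.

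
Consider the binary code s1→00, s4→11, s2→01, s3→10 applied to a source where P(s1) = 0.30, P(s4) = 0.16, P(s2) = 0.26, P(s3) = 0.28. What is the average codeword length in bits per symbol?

2 bits/symbol

L̄ = Σ pᵢ·ℓᵢ = 0.30·2 + 0.16·2 + 0.26·2 + 0.28·2 = 2 bits/symbol.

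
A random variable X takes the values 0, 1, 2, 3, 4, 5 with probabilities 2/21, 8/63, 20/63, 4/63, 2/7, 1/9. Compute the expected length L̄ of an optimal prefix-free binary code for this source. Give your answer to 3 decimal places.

2.397 bits/symbol

Repeatedly combine the two least-probable nodes; the expected code length is the sum of the merged weights.
merge 4/63 + 2/21 → 10/63
merge 1/9 + 8/63 → 5/21
merge 10/63 + 5/21 → 25/63
merge 2/7 + 20/63 → 38/63
merge 25/63 + 38/63 → 1
L = 10/63 + 5/21 + 25/63 + 38/63 + 1 = 151/63 ≈ 2.397 bits/symbol.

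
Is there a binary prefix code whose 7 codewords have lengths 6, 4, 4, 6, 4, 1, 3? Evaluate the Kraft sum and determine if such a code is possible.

0.84375; yes

With common denominator 2^6 = 64: Σ 2^(−ℓᵢ) = 1/64 + 4/64 + 4/64 + 1/64 + 4/64 + 32/64 + 8/64 = 54/64 = 0.84375.
Kraft's inequality requires Σ ≤ 1; here Σ = 0.84375 ≤ 1, so such a prefix code exists.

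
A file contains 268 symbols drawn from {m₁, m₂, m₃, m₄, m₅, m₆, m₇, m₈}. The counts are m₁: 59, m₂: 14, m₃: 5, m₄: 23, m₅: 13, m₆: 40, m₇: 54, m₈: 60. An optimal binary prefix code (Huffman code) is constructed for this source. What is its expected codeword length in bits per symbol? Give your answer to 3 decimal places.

Probabilities are the counts divided by 268.
Repeatedly combine the two least-probable nodes; the expected code length is the sum of the merged weights.
merge 5/268 + 13/268 → 9/134
merge 7/134 + 9/134 → 8/67
merge 23/268 + 8/67 → 55/268
merge 10/67 + 27/134 → 47/134
merge 55/268 + 59/268 → 57/134
merge 15/67 + 47/134 → 77/134
merge 57/134 + 77/134 → 1
L = 9/134 + 8/67 + 55/268 + 47/134 + 57/134 + 77/134 + 1 = 735/268 ≈ 2.743 bits/symbol.

2.743 bits/symbol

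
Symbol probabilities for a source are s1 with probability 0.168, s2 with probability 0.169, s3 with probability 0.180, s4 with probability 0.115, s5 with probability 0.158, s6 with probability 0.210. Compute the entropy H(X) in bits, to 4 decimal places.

2.5634 bits

H = −Σ pᵢ log₂ pᵢ.
−0.168·log₂(0.168) = 0.4323
−0.169·log₂(0.169) = 0.4335
−0.180·log₂(0.180) = 0.4453
−0.115·log₂(0.115) = 0.3588
−0.158·log₂(0.158) = 0.4206
−0.210·log₂(0.210) = 0.4728
Sum ≈ 2.5634 → 2.5634 bits.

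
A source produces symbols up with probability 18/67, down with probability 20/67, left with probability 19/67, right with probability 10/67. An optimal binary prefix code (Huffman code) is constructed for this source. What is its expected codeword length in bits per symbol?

Repeatedly combine the two least-probable nodes; the expected code length is the sum of the merged weights.
merge 10/67 + 18/67 → 28/67
merge 19/67 + 20/67 → 39/67
merge 28/67 + 39/67 → 1
L = 28/67 + 39/67 + 1 = 2 bits/symbol.

2 bits/symbol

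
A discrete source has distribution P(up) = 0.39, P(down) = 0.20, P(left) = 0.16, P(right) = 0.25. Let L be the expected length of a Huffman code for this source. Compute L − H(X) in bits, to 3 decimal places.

0.053 bits

Entropy H = −Σ p log₂ p ≈ 1.9172 bits.
Huffman merges: 4/25+1/5→9/25; 1/4+9/25→61/100; 39/100+61/100→1. L = 197/100 ≈ 1.9700.
L − H = 1.9700 − 1.9172 = 0.053 bits.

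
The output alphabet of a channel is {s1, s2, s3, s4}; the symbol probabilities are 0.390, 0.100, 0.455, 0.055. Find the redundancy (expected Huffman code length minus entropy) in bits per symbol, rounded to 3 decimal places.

Entropy H = −Σ p log₂ p ≈ 1.6090 bits.
Huffman merges: 11/200+1/10→31/200; 31/200+39/100→109/200; 91/200+109/200→1. L = 17/10 ≈ 1.7000.
L − H = 1.7000 − 1.6090 = 0.091 bits.

0.091 bits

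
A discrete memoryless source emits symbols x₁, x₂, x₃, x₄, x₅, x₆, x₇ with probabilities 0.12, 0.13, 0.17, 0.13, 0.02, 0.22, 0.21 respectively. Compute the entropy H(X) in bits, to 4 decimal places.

2.6332 bits

H = −Σ pᵢ log₂ pᵢ.
−0.12·log₂(0.12) = 0.3671
−0.13·log₂(0.13) = 0.3826
−0.17·log₂(0.17) = 0.4346
−0.13·log₂(0.13) = 0.3826
−0.02·log₂(0.02) = 0.1129
−0.22·log₂(0.22) = 0.4806
−0.21·log₂(0.21) = 0.4728
Sum ≈ 2.6332 → 2.6332 bits.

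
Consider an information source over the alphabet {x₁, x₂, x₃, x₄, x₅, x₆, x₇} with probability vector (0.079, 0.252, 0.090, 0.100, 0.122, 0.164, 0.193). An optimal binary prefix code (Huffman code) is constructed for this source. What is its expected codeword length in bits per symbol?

Repeatedly combine the two least-probable nodes; the expected code length is the sum of the merged weights.
merge 79/1000 + 9/100 → 169/1000
merge 1/10 + 61/500 → 111/500
merge 41/250 + 169/1000 → 333/1000
merge 193/1000 + 111/500 → 83/200
merge 63/250 + 333/1000 → 117/200
merge 83/200 + 117/200 → 1
L = 169/1000 + 111/500 + 333/1000 + 83/200 + 117/200 + 1 = 681/250 = 2.724 bits/symbol.

2.724 bits/symbol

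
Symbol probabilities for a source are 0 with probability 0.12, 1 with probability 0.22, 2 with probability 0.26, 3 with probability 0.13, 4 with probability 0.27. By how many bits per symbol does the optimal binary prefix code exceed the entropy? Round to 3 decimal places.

Entropy H = −Σ p log₂ p ≈ 2.2456 bits.
Huffman merges: 3/25+13/100→1/4; 11/50+1/4→47/100; 13/50+27/100→53/100; 47/100+53/100→1. L = 9/4 ≈ 2.2500.
L − H = 2.2500 − 2.2456 = 0.004 bits.

0.004 bits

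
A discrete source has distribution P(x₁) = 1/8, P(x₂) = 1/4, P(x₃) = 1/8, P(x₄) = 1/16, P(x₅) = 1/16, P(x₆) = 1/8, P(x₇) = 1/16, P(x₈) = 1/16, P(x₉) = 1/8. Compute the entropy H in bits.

3 bits

Each probability is a power of 1/2, so log₂(1/p) is an integer.
H = Σ p·log₂(1/p) = 1/8·3 + 1/4·2 + 1/8·3 + 1/16·4 + 1/16·4 + 1/8·3 + 1/16·4 + 1/16·4 + 1/8·3 = 3 bits.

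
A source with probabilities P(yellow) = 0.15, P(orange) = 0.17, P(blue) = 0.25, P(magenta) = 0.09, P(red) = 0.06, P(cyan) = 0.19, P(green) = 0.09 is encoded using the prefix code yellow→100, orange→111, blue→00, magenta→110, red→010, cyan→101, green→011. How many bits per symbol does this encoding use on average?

2.75 bits/symbol

L̄ = Σ pᵢ·ℓᵢ = 0.15·3 + 0.17·3 + 0.25·2 + 0.09·3 + 0.06·3 + 0.19·3 + 0.09·3 = 2.75 bits/symbol.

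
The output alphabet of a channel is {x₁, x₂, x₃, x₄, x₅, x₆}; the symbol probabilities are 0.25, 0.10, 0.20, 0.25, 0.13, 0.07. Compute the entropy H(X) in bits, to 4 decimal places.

2.4478 bits

H = −Σ pᵢ log₂ pᵢ.
−0.25·log₂(0.25) = 0.5000
−0.10·log₂(0.10) = 0.3322
−0.20·log₂(0.20) = 0.4644
−0.25·log₂(0.25) = 0.5000
−0.13·log₂(0.13) = 0.3826
−0.07·log₂(0.07) = 0.2686
Sum ≈ 2.4478 → 2.4478 bits.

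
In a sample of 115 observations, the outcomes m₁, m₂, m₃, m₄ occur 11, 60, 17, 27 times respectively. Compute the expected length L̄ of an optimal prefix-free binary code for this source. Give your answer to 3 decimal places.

1.722 bits/symbol

Probabilities are the counts divided by 115.
Repeatedly combine the two least-probable nodes; the expected code length is the sum of the merged weights.
merge 11/115 + 17/115 → 28/115
merge 27/115 + 28/115 → 11/23
merge 11/23 + 12/23 → 1
L = 28/115 + 11/23 + 1 = 198/115 ≈ 1.722 bits/symbol.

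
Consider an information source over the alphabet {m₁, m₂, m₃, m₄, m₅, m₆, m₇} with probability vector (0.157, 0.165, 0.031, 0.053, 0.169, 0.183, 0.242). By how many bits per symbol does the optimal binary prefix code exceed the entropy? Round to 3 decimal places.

Entropy H = −Σ p log₂ p ≈ 2.6054 bits.
Huffman merges: 31/1000+53/1000→21/250; 21/250+157/1000→241/1000; 33/200+169/1000→167/500; 183/1000+241/1000→53/125; 121/500+167/500→72/125; 53/125+72/125→1. L = 2659/1000 ≈ 2.6590.
L − H = 2.6590 − 2.6054 = 0.054 bits.

0.054 bits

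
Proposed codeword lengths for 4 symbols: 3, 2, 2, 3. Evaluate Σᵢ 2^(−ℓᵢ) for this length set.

0.75

With common denominator 2^3 = 8: Σ 2^(−ℓᵢ) = 1/8 + 2/8 + 2/8 + 1/8 = 6/8 = 0.75.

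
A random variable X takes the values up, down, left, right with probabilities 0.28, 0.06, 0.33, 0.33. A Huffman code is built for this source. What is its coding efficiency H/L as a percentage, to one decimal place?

Entropy H = −Σ p log₂ p ≈ 1.8134 bits.
Huffman merges: 3/50+7/25→17/50; 33/100+33/100→33/50; 17/50+33/50→1. L = 2 ≈ 2.0000.
Efficiency = H/L = 1.8134/2.0000 = 90.7%.

90.7%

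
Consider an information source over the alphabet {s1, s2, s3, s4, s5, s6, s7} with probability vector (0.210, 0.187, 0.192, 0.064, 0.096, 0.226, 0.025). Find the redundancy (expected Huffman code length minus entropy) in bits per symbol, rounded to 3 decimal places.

Entropy H = −Σ p log₂ p ≈ 2.5786 bits.
Huffman merges: 1/40+8/125→89/1000; 89/1000+12/125→37/200; 37/200+187/1000→93/250; 24/125+21/100→201/500; 113/500+93/250→299/500; 201/500+299/500→1. L = 1323/500 ≈ 2.6460.
L − H = 2.6460 − 2.5786 = 0.067 bits.

0.067 bits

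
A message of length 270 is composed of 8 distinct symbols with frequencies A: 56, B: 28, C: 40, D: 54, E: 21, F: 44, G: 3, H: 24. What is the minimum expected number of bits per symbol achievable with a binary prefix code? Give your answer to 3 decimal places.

2.859 bits/symbol

Probabilities are the counts divided by 270.
Repeatedly combine the two least-probable nodes; the expected code length is the sum of the merged weights.
merge 1/90 + 7/90 → 4/45
merge 4/45 + 4/45 → 8/45
merge 14/135 + 4/27 → 34/135
merge 22/135 + 8/45 → 46/135
merge 1/5 + 28/135 → 11/27
merge 34/135 + 46/135 → 16/27
merge 11/27 + 16/27 → 1
L = 4/45 + 8/45 + 34/135 + 46/135 + 11/27 + 16/27 + 1 = 386/135 ≈ 2.859 bits/symbol.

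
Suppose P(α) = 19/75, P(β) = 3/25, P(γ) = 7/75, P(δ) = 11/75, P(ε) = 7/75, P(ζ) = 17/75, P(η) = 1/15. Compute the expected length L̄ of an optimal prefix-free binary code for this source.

2.68 bits/symbol

Repeatedly combine the two least-probable nodes; the expected code length is the sum of the merged weights.
merge 1/15 + 7/75 → 4/25
merge 7/75 + 3/25 → 16/75
merge 11/75 + 4/25 → 23/75
merge 16/75 + 17/75 → 11/25
merge 19/75 + 23/75 → 14/25
merge 11/25 + 14/25 → 1
L = 4/25 + 16/75 + 23/75 + 11/25 + 14/25 + 1 = 67/25 = 2.68 bits/symbol.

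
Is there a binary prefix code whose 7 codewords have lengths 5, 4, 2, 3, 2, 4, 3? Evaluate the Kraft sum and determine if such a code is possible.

With common denominator 2^5 = 32: Σ 2^(−ℓᵢ) = 1/32 + 2/32 + 8/32 + 4/32 + 8/32 + 2/32 + 4/32 = 29/32 = 0.90625.
Kraft's inequality requires Σ ≤ 1; here Σ = 0.90625 ≤ 1, so such a prefix code exists.

0.90625; yes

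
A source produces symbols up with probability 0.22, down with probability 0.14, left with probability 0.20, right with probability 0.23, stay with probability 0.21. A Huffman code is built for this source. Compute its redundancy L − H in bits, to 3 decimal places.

0.037 bits

Entropy H = −Σ p log₂ p ≈ 2.3026 bits.
Huffman merges: 7/50+1/5→17/50; 21/100+11/50→43/100; 23/100+17/50→57/100; 43/100+57/100→1. L = 117/50 ≈ 2.3400.
L − H = 2.3400 − 2.3026 = 0.037 bits.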